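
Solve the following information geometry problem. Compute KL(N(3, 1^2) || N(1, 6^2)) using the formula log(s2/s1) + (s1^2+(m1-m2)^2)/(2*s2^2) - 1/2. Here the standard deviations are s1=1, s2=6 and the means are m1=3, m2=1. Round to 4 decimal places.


KL divergence between normal distributions:
KL = log(s2/s1) + (s1^2 + (m1-m2)^2)/(2*s2^2) - 1/2.
log(6/1) = 1.791759.
(1^2 + (3-1)^2)/(2*6^2) = (1 + 4)/72 = 0.069444.
KL = 1.791759 + 0.069444 - 0.5 = 1.3612

1.3612


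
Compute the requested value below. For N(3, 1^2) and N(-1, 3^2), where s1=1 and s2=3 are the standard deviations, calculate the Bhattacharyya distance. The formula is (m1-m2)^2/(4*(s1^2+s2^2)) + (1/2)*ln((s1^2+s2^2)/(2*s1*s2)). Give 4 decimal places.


Bhattacharyya distance between two Gaussians:
DB = (m1-m2)^2/(4*(s1^2+s2^2)) + (1/2)*ln((s1^2+s2^2)/(2*s1*s2)).
(m1-m2)^2 = (4)^2 = 16.
s1^2+s2^2 = 1 + 9 = 10.
term1 = 16/40 = 0.4.
term2 = 0.5*ln(10/6.0) = 0.255413.
DB = 0.4 + 0.255413 = 0.6554

0.6554


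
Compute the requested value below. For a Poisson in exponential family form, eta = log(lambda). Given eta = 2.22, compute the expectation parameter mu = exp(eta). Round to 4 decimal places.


Expectation parameter for Poisson exponential family:
mu = exp(eta).
eta = 2.22.
mu = exp(2.22) = 9.2073

9.2073


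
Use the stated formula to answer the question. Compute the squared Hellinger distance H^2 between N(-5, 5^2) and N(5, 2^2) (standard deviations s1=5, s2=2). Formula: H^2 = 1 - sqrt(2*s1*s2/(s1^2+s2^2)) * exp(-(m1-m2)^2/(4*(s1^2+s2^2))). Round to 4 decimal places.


Squared Hellinger distance for Gaussians:
H^2 = 1 - sqrt(2*s1*s2/(s1^2+s2^2)) * exp(-(m1-m2)^2/(4*(s1^2+s2^2))).
s1^2 = 25, s2^2 = 4, s1^2+s2^2 = 29.
sqrt(2*5*2/(29)) = 0.830455.
(m1-m2)^2 = (-10)^2 = 100.
exp(-100/(4*29)) = exp(-0.862069) = 0.422287.
H^2 = 1 - 0.830455*0.422287 = 0.6493

0.6493


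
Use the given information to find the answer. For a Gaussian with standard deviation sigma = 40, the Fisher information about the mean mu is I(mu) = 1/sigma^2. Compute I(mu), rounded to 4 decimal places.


The Fisher information for the mean of a normal distribution is I(mu) = 1/sigma^2.
sigma = 40, so sigma^2 = 1600.
I(mu) = 1/1600 = 0.0006

0.0006


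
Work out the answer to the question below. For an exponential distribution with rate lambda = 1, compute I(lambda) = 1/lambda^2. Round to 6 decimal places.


Fisher information for exponential: I(lambda) = 1/lambda^2.
lambda = 1, lambda^2 = 1.
I = 1/1 = 1.000000

1.000000


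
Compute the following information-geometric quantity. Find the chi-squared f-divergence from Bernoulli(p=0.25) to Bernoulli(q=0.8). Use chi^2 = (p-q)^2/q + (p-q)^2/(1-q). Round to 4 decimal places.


Chi-squared divergence between Bernoulli distributions:
chi^2 = (p-q)^2/q + (p-q)^2/(1-q).
p = 0.25, q = 0.8, p-q = -0.55.
(p-q)^2 = 0.3025.
term1 = 0.3025/0.8 = 0.378125.
term2 = 0.3025/0.2 = 1.5125.
chi^2 = 0.378125 + 1.5125 = 1.8906

1.8906


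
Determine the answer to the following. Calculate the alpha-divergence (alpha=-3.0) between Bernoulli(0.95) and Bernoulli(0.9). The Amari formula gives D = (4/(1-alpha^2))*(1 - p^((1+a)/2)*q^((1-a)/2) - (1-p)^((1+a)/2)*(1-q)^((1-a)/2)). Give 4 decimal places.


Amari alpha-divergence:
D = (4/(1-alpha^2))*(1 - p^((1+a)/2)*q^((1-a)/2) - (1-p)^((1+a)/2)*(1-q)^((1-a)/2)).
alpha = -3.0, p = 0.95, q = 0.9.
e1 = (1+alpha)/2 = -1.0, e2 = (1-alpha)/2 = 2.0.
t1 = p^e1 * q^e2 = 0.95^-1.0 * 0.9^2.0 = 0.852632.
t2 = (1-p)^e1 * (1-q)^e2 = 0.05^-1.0 * 0.1^2.0 = 0.2.
4/(1-alpha^2) = -0.5.
D = -0.5*(1 - 0.852632 - 0.2) = 0.0263

0.0263


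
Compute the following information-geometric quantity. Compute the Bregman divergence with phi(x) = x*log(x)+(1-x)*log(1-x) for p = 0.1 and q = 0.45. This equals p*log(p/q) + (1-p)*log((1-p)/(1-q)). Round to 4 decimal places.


Bregman divergence with negative entropy generator:
D = p*log(p/q) + (1-p)*log((1-p)/(1-q)).
p = 0.1, q = 0.45.
p*log(p/q) = 0.1*log(0.1/0.45) = -0.150408.
(1-p)*log((1-p)/(1-q)) = 0.9*log(0.9/0.55) = 0.443229.
D = -0.150408 + 0.443229 = 0.2928

0.2928


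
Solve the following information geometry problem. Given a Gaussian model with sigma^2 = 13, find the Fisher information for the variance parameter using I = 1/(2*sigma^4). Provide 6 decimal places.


Fisher information for variance: I(sigma^2) = 1/(2*sigma^4).
sigma^2 = 13, so sigma^4 = 169.
I = 1/(2*169) = 1/338 = 0.002959

0.002959


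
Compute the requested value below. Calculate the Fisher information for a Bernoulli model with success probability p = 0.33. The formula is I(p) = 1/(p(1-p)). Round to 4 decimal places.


For Bernoulli(p), Fisher information is I(p) = 1/(p*(1-p)).
p = 0.33, 1-p = 0.67.
p*(1-p) = 0.2211.
I(p) = 1/0.2211 = 4.5228

4.5228


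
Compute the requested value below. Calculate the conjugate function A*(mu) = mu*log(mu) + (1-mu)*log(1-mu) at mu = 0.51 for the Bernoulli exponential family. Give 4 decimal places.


Legendre transform for Bernoulli:
A*(mu) = mu*log(mu) + (1-mu)*log(1-mu).
mu = 0.51, 1-mu = 0.49.
mu*log(mu) = 0.51*log(0.51) = -0.343406.
(1-mu)*log(1-mu) = 0.49*log(0.49) = -0.349541.
A* = -0.343406 + -0.349541 = -0.6929

-0.6929


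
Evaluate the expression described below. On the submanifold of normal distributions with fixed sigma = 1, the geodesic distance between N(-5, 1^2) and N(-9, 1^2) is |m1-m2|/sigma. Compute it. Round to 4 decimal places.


On the fixed-variance normal subfamily, geodesic distance = |m1-m2|/sigma.
|-5 - -9| = 4.
sigma = 1.
d = 4/1 = 4.0000

4.0000


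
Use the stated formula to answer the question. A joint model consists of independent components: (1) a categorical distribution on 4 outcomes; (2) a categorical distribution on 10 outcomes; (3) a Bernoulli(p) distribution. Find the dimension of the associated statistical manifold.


The dimension of a statistical manifold equals the number of free
(independent) real parameters of the model. For a product of independent
blocks the parameter counts add.
- categorical on 4 outcomes (probabilities sum to 1): 4-1 = 3.
- categorical on 10 outcomes (probabilities sum to 1): 10-1 = 9.
- Bernoulli (p): 1.
Total = 3 + 9 + 1 = 13.
Dimension = 13

13


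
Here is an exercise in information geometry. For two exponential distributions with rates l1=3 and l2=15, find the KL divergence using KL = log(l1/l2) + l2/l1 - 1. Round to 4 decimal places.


KL divergence for exponential family:
KL = log(l1/l2) + l2/l1 - 1.
log(3/15) = -1.609438.
15/3 = 5.0.
KL = -1.609438 + 5.0 - 1 = 2.3906

2.3906


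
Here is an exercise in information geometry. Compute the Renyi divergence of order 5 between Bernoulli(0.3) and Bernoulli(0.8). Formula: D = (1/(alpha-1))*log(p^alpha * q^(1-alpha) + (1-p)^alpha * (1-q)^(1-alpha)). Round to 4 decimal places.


Renyi divergence of order alpha between Bernoulli distributions:
D = (1/(alpha-1))*log(p^alpha * q^(1-alpha) + (1-p)^alpha * (1-q)^(1-alpha)).
alpha = 5, p = 0.3, q = 0.8.
p^alpha * q^(1-alpha) = 0.3^5 * 0.8^-4 = 0.005933.
(1-p)^alpha * (1-q)^(1-alpha) = 0.7^5 * 0.2^-4 = 105.04375.
sum = 0.005933 + 105.04375 = 105.049683.
D = (1/4)*log(105.049683) = 1.1636

1.1636


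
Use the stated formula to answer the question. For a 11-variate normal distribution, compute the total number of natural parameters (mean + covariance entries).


Exponential family dimension calculation:
For 11-dim MVN: mean has 11 params, covariance has 11*12/2 = 66 unique entries.
Total dim = 11 + 66 = 77.

77


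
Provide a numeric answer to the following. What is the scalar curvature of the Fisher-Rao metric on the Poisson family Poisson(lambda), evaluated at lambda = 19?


This family has a single free parameter, so its statistical manifold
is 1-dimensional. The Riemann curvature tensor of any 1-dimensional
Riemannian manifold vanishes identically, so R = 0.

0


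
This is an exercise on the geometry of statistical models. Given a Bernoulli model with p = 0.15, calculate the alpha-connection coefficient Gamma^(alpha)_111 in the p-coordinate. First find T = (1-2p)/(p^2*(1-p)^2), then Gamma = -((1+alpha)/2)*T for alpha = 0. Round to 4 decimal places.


Skewness (Amari-Chentsov) tensor: T = (1-2p)/(p^2*(1-p)^2).
p = 0.15, 1-2p = 0.7, p^2 = 0.0225, (1-p)^2 = 0.7225.
T = 0.7/(0.0225 * 0.7225) = 43.060361.
In the p-coordinate, Gamma^(alpha) = Gamma^(0) - (alpha/2)*T with Gamma^(0) = (1/2)*g'(p) = -T/2,
so Gamma^(alpha) = -((1+alpha)/2)*T.
alpha = 0, -(1+alpha)/2 = -0.5.
Gamma = -0.5 * 43.060361 = -21.5302

-21.5302


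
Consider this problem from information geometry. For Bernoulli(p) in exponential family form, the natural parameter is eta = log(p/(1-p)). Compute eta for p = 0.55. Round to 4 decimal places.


Natural parameter for Bernoulli: eta = log(p/(1-p)).
p = 0.55, 1-p = 0.45.
p/(1-p) = 1.222222.
eta = log(1.222222) = 0.2007

0.2007


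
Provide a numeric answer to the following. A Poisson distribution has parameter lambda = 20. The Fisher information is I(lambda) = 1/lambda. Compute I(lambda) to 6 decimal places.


Fisher information for Poisson: I(lambda) = 1/lambda.
lambda = 20.
I(lambda) = 1/20 = 0.050000

0.050000


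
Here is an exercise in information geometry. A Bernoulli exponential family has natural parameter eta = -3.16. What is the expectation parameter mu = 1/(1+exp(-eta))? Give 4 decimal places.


Dual coordinate (expectation parameter) for Bernoulli:
mu = 1/(1+exp(-eta)).
eta = -3.16.
exp(-eta) = exp(3.16) = 23.570596.
mu = 1/(1+23.570596) = 0.0407

0.0407


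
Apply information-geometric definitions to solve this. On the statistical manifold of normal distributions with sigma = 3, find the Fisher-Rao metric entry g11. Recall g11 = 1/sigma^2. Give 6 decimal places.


For the 2-parameter normal family, the Fisher metric has:
  g11 = 1/sigma^2, g22 = 2/sigma^2.
sigma = 3, sigma^2 = 9.
g11 = 0.111111

0.111111


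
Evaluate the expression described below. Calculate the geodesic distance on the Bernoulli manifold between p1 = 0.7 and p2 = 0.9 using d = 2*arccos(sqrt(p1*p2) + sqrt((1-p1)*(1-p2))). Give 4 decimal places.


Geodesic distance on Bernoulli manifold:
d(p1,p2) = 2*arccos(sqrt(p1*p2) + sqrt((1-p1)*(1-p2))).
sqrt(p1*p2) = sqrt(0.7*0.9) = 0.793725.
sqrt((1-p1)*(1-p2)) = sqrt(0.3*0.1) = 0.173205.
arg = 0.793725 + 0.173205 = 0.96693.
d = 2*arccos(0.96693) = 0.5158

0.5158


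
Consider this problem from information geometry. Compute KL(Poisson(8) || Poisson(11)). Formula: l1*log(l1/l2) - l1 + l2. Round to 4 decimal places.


KL divergence for Poisson:
KL = l1*log(l1/l2) - l1 + l2.
l1 = 8, l2 = 11.
log(8/11) = -0.318454.
l1*log(l1/l2) = 8 * -0.318454 = -2.54763.
KL = -2.54763 - 8 + 11 = 0.4524

0.4524


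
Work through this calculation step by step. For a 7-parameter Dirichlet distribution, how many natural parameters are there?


Exponential family dimension calculation:
Dirichlet with 7 components has 7 natural parameters.

7


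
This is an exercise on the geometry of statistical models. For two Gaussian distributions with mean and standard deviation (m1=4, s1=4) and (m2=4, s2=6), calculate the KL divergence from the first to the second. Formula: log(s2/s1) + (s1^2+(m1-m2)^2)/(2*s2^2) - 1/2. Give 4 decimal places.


KL divergence between normal distributions:
KL = log(s2/s1) + (s1^2 + (m1-m2)^2)/(2*s2^2) - 1/2.
log(6/4) = 0.405465.
(4^2 + (4-4)^2)/(2*6^2) = (16 + 0)/72 = 0.222222.
KL = 0.405465 + 0.222222 - 0.5 = 0.1277

0.1277


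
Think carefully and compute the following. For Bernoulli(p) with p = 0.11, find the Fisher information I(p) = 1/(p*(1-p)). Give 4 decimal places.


For Bernoulli(p), Fisher information is I(p) = 1/(p*(1-p)).
p = 0.11, 1-p = 0.89.
p*(1-p) = 0.0979.
I(p) = 1/0.0979 = 10.2145

10.2145


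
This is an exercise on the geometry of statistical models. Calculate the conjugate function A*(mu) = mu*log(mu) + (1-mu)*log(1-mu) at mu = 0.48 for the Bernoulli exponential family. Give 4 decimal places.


Legendre transform for Bernoulli:
A*(mu) = mu*log(mu) + (1-mu)*log(1-mu).
mu = 0.48, 1-mu = 0.52.
mu*log(mu) = 0.48*log(0.48) = -0.352305.
(1-mu)*log(1-mu) = 0.52*log(0.52) = -0.340042.
A* = -0.352305 + -0.340042 = -0.6923

-0.6923


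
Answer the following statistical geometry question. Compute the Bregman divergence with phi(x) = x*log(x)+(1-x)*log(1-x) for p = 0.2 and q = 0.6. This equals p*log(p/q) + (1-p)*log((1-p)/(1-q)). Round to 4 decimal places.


Bregman divergence with negative entropy generator:
D = p*log(p/q) + (1-p)*log((1-p)/(1-q)).
p = 0.2, q = 0.6.
p*log(p/q) = 0.2*log(0.2/0.6) = -0.219722.
(1-p)*log((1-p)/(1-q)) = 0.8*log(0.8/0.4) = 0.554518.
D = -0.219722 + 0.554518 = 0.3348

0.3348


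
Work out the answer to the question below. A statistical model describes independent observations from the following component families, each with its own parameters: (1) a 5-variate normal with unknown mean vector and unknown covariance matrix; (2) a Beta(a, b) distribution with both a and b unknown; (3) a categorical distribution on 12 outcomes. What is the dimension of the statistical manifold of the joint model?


The dimension of a statistical manifold equals the number of free
(independent) real parameters of the model. For a product of independent
blocks the parameter counts add.
- 5-variate normal: 5 (mean) + 5*6/2 = 15 (symmetric covariance) = 20.
- Beta (a, b): 2.
- categorical on 12 outcomes (probabilities sum to 1): 12-1 = 11.
Total = 20 + 2 + 11 = 33.
Dimension = 33

33


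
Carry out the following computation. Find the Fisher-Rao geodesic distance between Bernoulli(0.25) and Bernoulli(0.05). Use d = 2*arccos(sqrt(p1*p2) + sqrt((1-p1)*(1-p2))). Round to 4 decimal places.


Geodesic distance on Bernoulli manifold:
d(p1,p2) = 2*arccos(sqrt(p1*p2) + sqrt((1-p1)*(1-p2))).
sqrt(p1*p2) = sqrt(0.25*0.05) = 0.111803.
sqrt((1-p1)*(1-p2)) = sqrt(0.75*0.95) = 0.844097.
arg = 0.111803 + 0.844097 = 0.955901.
d = 2*arccos(0.955901) = 0.5962

0.5962


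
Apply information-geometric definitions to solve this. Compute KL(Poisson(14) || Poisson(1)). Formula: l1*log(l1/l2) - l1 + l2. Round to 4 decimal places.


KL divergence for Poisson:
KL = l1*log(l1/l2) - l1 + l2.
l1 = 14, l2 = 1.
log(14/1) = 2.639057.
l1*log(l1/l2) = 14 * 2.639057 = 36.946803.
KL = 36.946803 - 14 + 1 = 23.9468

23.9468


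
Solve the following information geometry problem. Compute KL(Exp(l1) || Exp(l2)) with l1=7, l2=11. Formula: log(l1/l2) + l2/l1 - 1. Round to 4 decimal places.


KL divergence for exponential family:
KL = log(l1/l2) + l2/l1 - 1.
log(7/11) = -0.451985.
11/7 = 1.571429.
KL = -0.451985 + 1.571429 - 1 = 0.1194

0.1194


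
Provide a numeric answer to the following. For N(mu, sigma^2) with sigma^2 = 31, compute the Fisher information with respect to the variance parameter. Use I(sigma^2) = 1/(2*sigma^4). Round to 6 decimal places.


Fisher information for variance: I(sigma^2) = 1/(2*sigma^4).
sigma^2 = 31, so sigma^4 = 961.
I = 1/(2*961) = 1/1922 = 0.000520

0.000520


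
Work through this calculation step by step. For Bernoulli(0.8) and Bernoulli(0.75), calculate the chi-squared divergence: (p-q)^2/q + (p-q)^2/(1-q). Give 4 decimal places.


Chi-squared divergence between Bernoulli distributions:
chi^2 = (p-q)^2/q + (p-q)^2/(1-q).
p = 0.8, q = 0.75, p-q = 0.05.
(p-q)^2 = 0.0025.
term1 = 0.0025/0.75 = 0.003333.
term2 = 0.0025/0.25 = 0.01.
chi^2 = 0.003333 + 0.01 = 0.0133

0.0133


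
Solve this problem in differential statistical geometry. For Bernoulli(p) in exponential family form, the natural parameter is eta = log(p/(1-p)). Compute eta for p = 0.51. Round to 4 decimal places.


Natural parameter for Bernoulli: eta = log(p/(1-p)).
p = 0.51, 1-p = 0.49.
p/(1-p) = 1.040816.
eta = log(1.040816) = 0.0400

0.0400


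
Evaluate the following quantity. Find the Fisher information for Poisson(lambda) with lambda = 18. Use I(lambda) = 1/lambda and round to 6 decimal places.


Fisher information for Poisson: I(lambda) = 1/lambda.
lambda = 18.
I(lambda) = 1/18 = 0.055556

0.055556


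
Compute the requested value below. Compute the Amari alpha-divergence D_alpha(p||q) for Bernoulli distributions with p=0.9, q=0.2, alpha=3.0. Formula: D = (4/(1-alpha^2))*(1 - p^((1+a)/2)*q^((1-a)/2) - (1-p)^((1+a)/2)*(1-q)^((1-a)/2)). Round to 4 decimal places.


Amari alpha-divergence:
D = (4/(1-alpha^2))*(1 - p^((1+a)/2)*q^((1-a)/2) - (1-p)^((1+a)/2)*(1-q)^((1-a)/2)).
alpha = 3.0, p = 0.9, q = 0.2.
e1 = (1+alpha)/2 = 2.0, e2 = (1-alpha)/2 = -1.0.
t1 = p^e1 * q^e2 = 0.9^2.0 * 0.2^-1.0 = 4.05.
t2 = (1-p)^e1 * (1-q)^e2 = 0.1^2.0 * 0.8^-1.0 = 0.0125.
4/(1-alpha^2) = -0.5.
D = -0.5*(1 - 4.05 - 0.0125) = 1.5313

1.5313


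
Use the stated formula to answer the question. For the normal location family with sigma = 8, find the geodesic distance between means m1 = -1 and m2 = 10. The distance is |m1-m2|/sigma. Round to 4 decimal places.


On the fixed-variance normal subfamily, geodesic distance = |m1-m2|/sigma.
|-1 - 10| = 11.
sigma = 8.
d = 11/8 = 1.3750

1.3750


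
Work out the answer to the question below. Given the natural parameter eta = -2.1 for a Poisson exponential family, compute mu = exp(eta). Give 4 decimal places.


Expectation parameter for Poisson exponential family:
mu = exp(eta).
eta = -2.1.
mu = exp(-2.1) = 0.1225

0.1225


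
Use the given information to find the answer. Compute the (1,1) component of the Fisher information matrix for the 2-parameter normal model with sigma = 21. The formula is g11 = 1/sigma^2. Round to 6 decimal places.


For the 2-parameter normal family, the Fisher metric has:
  g11 = 1/sigma^2, g22 = 2/sigma^2.
sigma = 21, sigma^2 = 441.
g11 = 0.002268

0.002268


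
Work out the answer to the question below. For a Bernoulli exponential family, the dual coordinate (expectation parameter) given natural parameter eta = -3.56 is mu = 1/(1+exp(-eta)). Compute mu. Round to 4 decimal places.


Dual coordinate (expectation parameter) for Bernoulli:
mu = 1/(1+exp(-eta)).
eta = -3.56.
exp(-eta) = exp(3.56) = 35.163197.
mu = 1/(1+35.163197) = 0.0277

0.0277


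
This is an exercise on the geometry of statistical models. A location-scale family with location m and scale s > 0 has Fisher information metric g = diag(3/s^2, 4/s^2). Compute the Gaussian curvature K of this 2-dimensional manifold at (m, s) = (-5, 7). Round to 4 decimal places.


The metric has the form g = (A dm^2 + B ds^2)/s^2 with A = 3, B = 4.
Substitute u = sqrt(A/B)*m: g = B*(du^2 + ds^2)/s^2, i.e. B times the
Poincare upper half-plane metric, which has constant Gaussian curvature -1.
Scaling a 2D metric by a constant c divides the Gaussian curvature by c,
so K = -1/B = -1/(4) = -0.2500 everywhere (the point (m, s) = (-5, 7) is irrelevant:
the curvature is constant).
The requested Gaussian curvature is K = -0.2500.

-0.2500


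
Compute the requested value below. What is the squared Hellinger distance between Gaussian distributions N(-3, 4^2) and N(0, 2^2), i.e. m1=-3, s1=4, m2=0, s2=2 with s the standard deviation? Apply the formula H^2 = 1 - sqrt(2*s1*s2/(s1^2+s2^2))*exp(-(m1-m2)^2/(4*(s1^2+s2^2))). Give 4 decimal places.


Squared Hellinger distance for Gaussians:
H^2 = 1 - sqrt(2*s1*s2/(s1^2+s2^2)) * exp(-(m1-m2)^2/(4*(s1^2+s2^2))).
s1^2 = 16, s2^2 = 4, s1^2+s2^2 = 20.
sqrt(2*4*2/(20)) = 0.894427.
(m1-m2)^2 = (-3)^2 = 9.
exp(-9/(4*20)) = exp(-0.1125) = 0.893597.
H^2 = 1 - 0.894427*0.893597 = 0.2007

0.2007


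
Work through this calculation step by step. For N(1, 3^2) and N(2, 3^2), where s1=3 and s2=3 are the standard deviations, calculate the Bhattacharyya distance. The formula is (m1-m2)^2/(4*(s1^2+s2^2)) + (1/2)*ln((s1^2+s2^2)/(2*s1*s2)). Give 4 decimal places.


Bhattacharyya distance between two Gaussians:
DB = (m1-m2)^2/(4*(s1^2+s2^2)) + (1/2)*ln((s1^2+s2^2)/(2*s1*s2)).
(m1-m2)^2 = (-1)^2 = 1.
s1^2+s2^2 = 9 + 9 = 18.
term1 = 1/72 = 0.013889.
term2 = 0.5*ln(18/18.0) = 0.0.
DB = 0.013889 + 0.0 = 0.0139

0.0139


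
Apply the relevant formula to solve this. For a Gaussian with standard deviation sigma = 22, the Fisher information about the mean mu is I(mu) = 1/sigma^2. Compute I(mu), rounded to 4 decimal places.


The Fisher information for the mean of a normal distribution is I(mu) = 1/sigma^2.
sigma = 22, so sigma^2 = 484.
I(mu) = 1/484 = 0.0021

0.0021


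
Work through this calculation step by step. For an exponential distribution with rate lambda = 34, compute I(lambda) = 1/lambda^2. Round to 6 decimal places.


Fisher information for exponential: I(lambda) = 1/lambda^2.
lambda = 34, lambda^2 = 1156.
I = 1/1156 = 0.000865

0.000865


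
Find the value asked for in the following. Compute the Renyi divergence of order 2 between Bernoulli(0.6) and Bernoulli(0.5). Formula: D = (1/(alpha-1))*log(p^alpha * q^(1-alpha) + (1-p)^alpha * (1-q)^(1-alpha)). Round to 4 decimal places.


Renyi divergence of order alpha between Bernoulli distributions:
D = (1/(alpha-1))*log(p^alpha * q^(1-alpha) + (1-p)^alpha * (1-q)^(1-alpha)).
alpha = 2, p = 0.6, q = 0.5.
p^alpha * q^(1-alpha) = 0.6^2 * 0.5^-1 = 0.72.
(1-p)^alpha * (1-q)^(1-alpha) = 0.4^2 * 0.5^-1 = 0.32.
sum = 0.72 + 0.32 = 1.04.
D = (1/1)*log(1.04) = 0.0392

0.0392


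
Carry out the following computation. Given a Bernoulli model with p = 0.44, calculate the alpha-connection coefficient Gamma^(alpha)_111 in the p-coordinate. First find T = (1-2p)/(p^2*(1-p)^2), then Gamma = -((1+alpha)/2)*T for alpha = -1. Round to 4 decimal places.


Skewness (Amari-Chentsov) tensor: T = (1-2p)/(p^2*(1-p)^2).
p = 0.44, 1-2p = 0.12, p^2 = 0.1936, (1-p)^2 = 0.3136.
T = 0.12/(0.1936 * 0.3136) = 1.976514.
In the p-coordinate, Gamma^(alpha) = Gamma^(0) - (alpha/2)*T with Gamma^(0) = (1/2)*g'(p) = -T/2,
so Gamma^(alpha) = -((1+alpha)/2)*T.
alpha = -1, -(1+alpha)/2 = 0.0.
Gamma = 0.0 * 1.976514 = 0.0000

0.0000


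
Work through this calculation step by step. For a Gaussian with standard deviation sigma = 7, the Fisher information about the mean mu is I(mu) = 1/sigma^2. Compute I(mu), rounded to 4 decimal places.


The Fisher information for the mean of a normal distribution is I(mu) = 1/sigma^2.
sigma = 7, so sigma^2 = 49.
I(mu) = 1/49 = 0.0204

0.0204


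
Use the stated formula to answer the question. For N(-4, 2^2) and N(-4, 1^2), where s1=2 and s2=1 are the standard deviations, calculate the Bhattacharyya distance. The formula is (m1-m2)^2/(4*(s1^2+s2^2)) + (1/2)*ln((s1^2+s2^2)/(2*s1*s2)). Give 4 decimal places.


Bhattacharyya distance between two Gaussians:
DB = (m1-m2)^2/(4*(s1^2+s2^2)) + (1/2)*ln((s1^2+s2^2)/(2*s1*s2)).
(m1-m2)^2 = (0)^2 = 0.
s1^2+s2^2 = 4 + 1 = 5.
term1 = 0/20 = 0.0.
term2 = 0.5*ln(5/4.0) = 0.111572.
DB = 0.0 + 0.111572 = 0.1116

0.1116


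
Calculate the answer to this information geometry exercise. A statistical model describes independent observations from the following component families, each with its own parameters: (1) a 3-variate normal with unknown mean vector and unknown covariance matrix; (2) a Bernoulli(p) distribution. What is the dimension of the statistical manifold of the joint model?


The dimension of a statistical manifold equals the number of free
(independent) real parameters of the model. For a product of independent
blocks the parameter counts add.
- 3-variate normal: 3 (mean) + 3*4/2 = 6 (symmetric covariance) = 9.
- Bernoulli (p): 1.
Total = 9 + 1 = 10.
Dimension = 10

10


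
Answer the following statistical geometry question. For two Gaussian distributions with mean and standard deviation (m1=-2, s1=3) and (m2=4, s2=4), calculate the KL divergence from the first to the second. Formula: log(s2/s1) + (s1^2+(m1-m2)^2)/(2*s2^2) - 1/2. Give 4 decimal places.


KL divergence between normal distributions:
KL = log(s2/s1) + (s1^2 + (m1-m2)^2)/(2*s2^2) - 1/2.
log(4/3) = 0.287682.
(3^2 + (-2-4)^2)/(2*4^2) = (9 + 36)/32 = 1.40625.
KL = 0.287682 + 1.40625 - 0.5 = 1.1939

1.1939


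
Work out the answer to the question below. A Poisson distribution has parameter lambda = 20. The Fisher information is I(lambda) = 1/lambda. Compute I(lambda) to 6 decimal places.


Fisher information for Poisson: I(lambda) = 1/lambda.
lambda = 20.
I(lambda) = 1/20 = 0.050000

0.050000


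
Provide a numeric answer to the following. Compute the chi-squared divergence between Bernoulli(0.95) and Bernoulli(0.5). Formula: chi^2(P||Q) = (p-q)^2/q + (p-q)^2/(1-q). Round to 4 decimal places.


Chi-squared divergence between Bernoulli distributions:
chi^2 = (p-q)^2/q + (p-q)^2/(1-q).
p = 0.95, q = 0.5, p-q = 0.45.
(p-q)^2 = 0.2025.
term1 = 0.2025/0.5 = 0.405.
term2 = 0.2025/0.5 = 0.405.
chi^2 = 0.405 + 0.405 = 0.8100

0.8100


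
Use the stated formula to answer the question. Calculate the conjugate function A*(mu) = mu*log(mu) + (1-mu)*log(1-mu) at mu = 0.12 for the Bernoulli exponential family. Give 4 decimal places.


Legendre transform for Bernoulli:
A*(mu) = mu*log(mu) + (1-mu)*log(1-mu).
mu = 0.12, 1-mu = 0.88.
mu*log(mu) = 0.12*log(0.12) = -0.254432.
(1-mu)*log(1-mu) = 0.88*log(0.88) = -0.112493.
A* = -0.254432 + -0.112493 = -0.3669

-0.3669


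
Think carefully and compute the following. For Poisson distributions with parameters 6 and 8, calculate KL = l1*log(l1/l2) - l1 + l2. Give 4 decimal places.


KL divergence for Poisson:
KL = l1*log(l1/l2) - l1 + l2.
l1 = 6, l2 = 8.
log(6/8) = -0.287682.
l1*log(l1/l2) = 6 * -0.287682 = -1.726092.
KL = -1.726092 - 6 + 8 = 0.2739

0.2739


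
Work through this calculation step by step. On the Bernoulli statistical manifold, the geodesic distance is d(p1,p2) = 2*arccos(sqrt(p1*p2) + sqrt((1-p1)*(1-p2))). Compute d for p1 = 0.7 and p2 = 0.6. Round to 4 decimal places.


Geodesic distance on Bernoulli manifold:
d(p1,p2) = 2*arccos(sqrt(p1*p2) + sqrt((1-p1)*(1-p2))).
sqrt(p1*p2) = sqrt(0.7*0.6) = 0.648074.
sqrt((1-p1)*(1-p2)) = sqrt(0.3*0.4) = 0.34641.
arg = 0.648074 + 0.34641 = 0.994484.
d = 2*arccos(0.994484) = 0.2102

0.2102


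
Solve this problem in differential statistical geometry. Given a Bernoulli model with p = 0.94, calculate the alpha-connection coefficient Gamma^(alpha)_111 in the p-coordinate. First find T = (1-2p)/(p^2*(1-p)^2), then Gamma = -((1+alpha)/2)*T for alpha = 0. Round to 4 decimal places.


Skewness (Amari-Chentsov) tensor: T = (1-2p)/(p^2*(1-p)^2).
p = 0.94, 1-2p = -0.88, p^2 = 0.8836, (1-p)^2 = 0.0036.
T = -0.88/(0.8836 * 0.0036) = -276.646044.
In the p-coordinate, Gamma^(alpha) = Gamma^(0) - (alpha/2)*T with Gamma^(0) = (1/2)*g'(p) = -T/2,
so Gamma^(alpha) = -((1+alpha)/2)*T.
alpha = 0, -(1+alpha)/2 = -0.5.
Gamma = -0.5 * -276.646044 = 138.3230

138.3230


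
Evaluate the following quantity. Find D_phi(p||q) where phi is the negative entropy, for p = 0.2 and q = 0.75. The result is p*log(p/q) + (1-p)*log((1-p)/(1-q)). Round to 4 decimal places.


Bregman divergence with negative entropy generator:
D = p*log(p/q) + (1-p)*log((1-p)/(1-q)).
p = 0.2, q = 0.75.
p*log(p/q) = 0.2*log(0.2/0.75) = -0.264351.
(1-p)*log((1-p)/(1-q)) = 0.8*log(0.8/0.25) = 0.930521.
D = -0.264351 + 0.930521 = 0.6662

0.6662


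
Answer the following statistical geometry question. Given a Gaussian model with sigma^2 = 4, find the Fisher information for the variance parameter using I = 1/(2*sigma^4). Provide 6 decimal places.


Fisher information for variance: I(sigma^2) = 1/(2*sigma^4).
sigma^2 = 4, so sigma^4 = 16.
I = 1/(2*16) = 1/32 = 0.031250

0.031250


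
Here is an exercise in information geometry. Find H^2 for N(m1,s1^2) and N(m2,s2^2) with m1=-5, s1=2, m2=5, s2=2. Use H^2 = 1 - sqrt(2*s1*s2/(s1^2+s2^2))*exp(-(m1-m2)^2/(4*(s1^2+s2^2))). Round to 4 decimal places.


Squared Hellinger distance for Gaussians:
H^2 = 1 - sqrt(2*s1*s2/(s1^2+s2^2)) * exp(-(m1-m2)^2/(4*(s1^2+s2^2))).
s1^2 = 4, s2^2 = 4, s1^2+s2^2 = 8.
sqrt(2*2*2/(8)) = 1.0.
(m1-m2)^2 = (-10)^2 = 100.
exp(-100/(4*8)) = exp(-3.125) = 0.043937.
H^2 = 1 - 1.0*0.043937 = 0.9561

0.9561


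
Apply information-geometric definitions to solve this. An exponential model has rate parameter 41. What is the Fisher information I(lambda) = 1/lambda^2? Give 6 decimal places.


Fisher information for exponential: I(lambda) = 1/lambda^2.
lambda = 41, lambda^2 = 1681.
I = 1/1681 = 0.000595

0.000595


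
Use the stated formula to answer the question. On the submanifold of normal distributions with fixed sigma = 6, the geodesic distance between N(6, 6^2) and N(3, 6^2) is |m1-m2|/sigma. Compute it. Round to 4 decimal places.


On the fixed-variance normal subfamily, geodesic distance = |m1-m2|/sigma.
|6 - 3| = 3.
sigma = 6.
d = 3/6 = 0.5000

0.5000


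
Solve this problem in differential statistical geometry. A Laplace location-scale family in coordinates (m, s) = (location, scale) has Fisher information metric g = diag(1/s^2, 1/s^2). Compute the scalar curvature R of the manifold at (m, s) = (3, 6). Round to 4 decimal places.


The metric has the form g = (A dm^2 + B ds^2)/s^2 with A = 1, B = 1.
Substitute u = sqrt(A/B)*m: g = B*(du^2 + ds^2)/s^2, i.e. B times the
Poincare upper half-plane metric, which has constant Gaussian curvature -1.
Scaling a 2D metric by a constant c divides the Gaussian curvature by c,
so K = -1/B = -1/(1) = -1.0000 everywhere (the point (m, s) = (3, 6) is irrelevant:
the curvature is constant).
Scalar curvature in dimension 2: R = 2K = -2/(1) = -2.0000.

-2.0000


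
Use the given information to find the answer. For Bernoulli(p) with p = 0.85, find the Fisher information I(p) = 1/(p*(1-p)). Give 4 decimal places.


For Bernoulli(p), Fisher information is I(p) = 1/(p*(1-p)).
p = 0.85, 1-p = 0.15.
p*(1-p) = 0.1275.
I(p) = 1/0.1275 = 7.8431

7.8431


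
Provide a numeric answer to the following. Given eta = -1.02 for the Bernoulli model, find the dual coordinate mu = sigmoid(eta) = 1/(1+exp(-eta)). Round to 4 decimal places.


Dual coordinate (expectation parameter) for Bernoulli:
mu = 1/(1+exp(-eta)).
eta = -1.02.
exp(-eta) = exp(1.02) = 2.773195.
mu = 1/(1+2.773195) = 0.2650

0.2650


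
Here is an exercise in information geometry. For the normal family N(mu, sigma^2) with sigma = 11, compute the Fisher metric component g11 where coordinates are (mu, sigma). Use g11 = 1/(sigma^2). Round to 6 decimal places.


For the 2-parameter normal family, the Fisher metric has:
  g11 = 1/sigma^2, g22 = 2/sigma^2.
sigma = 11, sigma^2 = 121.
g11 = 0.008264

0.008264


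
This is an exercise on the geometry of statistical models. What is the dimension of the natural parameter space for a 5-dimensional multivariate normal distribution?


Exponential family dimension calculation:
For 5-dim MVN: mean has 5 params, covariance has 5*6/2 = 15 unique entries.
Total dim = 5 + 15 = 20.

20


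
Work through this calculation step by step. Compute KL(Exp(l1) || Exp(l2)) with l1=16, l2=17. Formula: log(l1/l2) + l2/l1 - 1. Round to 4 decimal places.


KL divergence for exponential family:
KL = log(l1/l2) + l2/l1 - 1.
log(16/17) = -0.060625.
17/16 = 1.0625.
KL = -0.060625 + 1.0625 - 1 = 0.0019

0.0019


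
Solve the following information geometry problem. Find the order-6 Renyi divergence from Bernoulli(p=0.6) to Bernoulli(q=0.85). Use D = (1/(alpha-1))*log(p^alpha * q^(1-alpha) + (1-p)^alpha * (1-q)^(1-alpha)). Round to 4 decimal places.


Renyi divergence of order alpha between Bernoulli distributions:
D = (1/(alpha-1))*log(p^alpha * q^(1-alpha) + (1-p)^alpha * (1-q)^(1-alpha)).
alpha = 6, p = 0.6, q = 0.85.
p^alpha * q^(1-alpha) = 0.6^6 * 0.85^-5 = 0.105151.
(1-p)^alpha * (1-q)^(1-alpha) = 0.4^6 * 0.15^-5 = 53.939095.
sum = 0.105151 + 53.939095 = 54.044246.
D = (1/5)*log(54.044246) = 0.7980

0.7980


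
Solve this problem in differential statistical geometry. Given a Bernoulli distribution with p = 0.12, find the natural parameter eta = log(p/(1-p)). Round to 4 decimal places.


Natural parameter for Bernoulli: eta = log(p/(1-p)).
p = 0.12, 1-p = 0.88.
p/(1-p) = 0.136364.
eta = log(0.136364) = -1.9924

-1.9924


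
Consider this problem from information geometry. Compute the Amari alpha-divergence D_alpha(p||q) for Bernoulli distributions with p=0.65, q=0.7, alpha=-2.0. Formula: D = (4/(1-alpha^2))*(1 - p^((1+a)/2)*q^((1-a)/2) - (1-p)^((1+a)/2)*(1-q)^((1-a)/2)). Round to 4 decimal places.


Amari alpha-divergence:
D = (4/(1-alpha^2))*(1 - p^((1+a)/2)*q^((1-a)/2) - (1-p)^((1+a)/2)*(1-q)^((1-a)/2)).
alpha = -2.0, p = 0.65, q = 0.7.
e1 = (1+alpha)/2 = -0.5, e2 = (1-alpha)/2 = 1.5.
t1 = p^e1 * q^e2 = 0.65^-0.5 * 0.7^1.5 = 0.726424.
t2 = (1-p)^e1 * (1-q)^e2 = 0.35^-0.5 * 0.3^1.5 = 0.277746.
4/(1-alpha^2) = -1.333333.
D = -1.333333*(1 - 0.726424 - 0.277746) = 0.0056

0.0056


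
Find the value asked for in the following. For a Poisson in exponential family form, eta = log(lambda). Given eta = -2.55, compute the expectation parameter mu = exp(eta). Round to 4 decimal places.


Expectation parameter for Poisson exponential family:
mu = exp(eta).
eta = -2.55.
mu = exp(-2.55) = 0.0781

0.0781


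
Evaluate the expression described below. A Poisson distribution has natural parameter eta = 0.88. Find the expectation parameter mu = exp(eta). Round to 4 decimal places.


Expectation parameter for Poisson exponential family:
mu = exp(eta).
eta = 0.88.
mu = exp(0.88) = 2.4109

2.4109


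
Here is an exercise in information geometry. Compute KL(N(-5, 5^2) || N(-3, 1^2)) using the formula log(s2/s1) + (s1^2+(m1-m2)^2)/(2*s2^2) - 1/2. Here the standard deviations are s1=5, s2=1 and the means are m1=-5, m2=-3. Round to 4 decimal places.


KL divergence between normal distributions:
KL = log(s2/s1) + (s1^2 + (m1-m2)^2)/(2*s2^2) - 1/2.
log(1/5) = -1.609438.
(5^2 + (-5--3)^2)/(2*1^2) = (25 + 4)/2 = 14.5.
KL = -1.609438 + 14.5 - 0.5 = 12.3906

12.3906


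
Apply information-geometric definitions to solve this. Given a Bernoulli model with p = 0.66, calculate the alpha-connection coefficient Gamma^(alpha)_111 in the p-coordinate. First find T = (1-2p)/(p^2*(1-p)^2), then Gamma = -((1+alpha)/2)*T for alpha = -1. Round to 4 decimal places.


Skewness (Amari-Chentsov) tensor: T = (1-2p)/(p^2*(1-p)^2).
p = 0.66, 1-2p = -0.32, p^2 = 0.4356, (1-p)^2 = 0.1156.
T = -0.32/(0.4356 * 0.1156) = -6.354835.
In the p-coordinate, Gamma^(alpha) = Gamma^(0) - (alpha/2)*T with Gamma^(0) = (1/2)*g'(p) = -T/2,
so Gamma^(alpha) = -((1+alpha)/2)*T.
alpha = -1, -(1+alpha)/2 = 0.0.
Gamma = 0.0 * -6.354835 = 0.0000

0.0000


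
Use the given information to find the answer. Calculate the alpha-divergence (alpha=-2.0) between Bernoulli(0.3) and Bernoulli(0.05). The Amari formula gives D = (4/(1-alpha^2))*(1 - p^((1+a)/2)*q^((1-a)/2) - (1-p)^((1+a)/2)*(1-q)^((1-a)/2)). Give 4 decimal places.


Amari alpha-divergence:
D = (4/(1-alpha^2))*(1 - p^((1+a)/2)*q^((1-a)/2) - (1-p)^((1+a)/2)*(1-q)^((1-a)/2)).
alpha = -2.0, p = 0.3, q = 0.05.
e1 = (1+alpha)/2 = -0.5, e2 = (1-alpha)/2 = 1.5.
t1 = p^e1 * q^e2 = 0.3^-0.5 * 0.05^1.5 = 0.020412.
t2 = (1-p)^e1 * (1-q)^e2 = 0.7^-0.5 * 0.95^1.5 = 1.106717.
4/(1-alpha^2) = -1.333333.
D = -1.333333*(1 - 0.020412 - 1.106717) = 0.1695

0.1695


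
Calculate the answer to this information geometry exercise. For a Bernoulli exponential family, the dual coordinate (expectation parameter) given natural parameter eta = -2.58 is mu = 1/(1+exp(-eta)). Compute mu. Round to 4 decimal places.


Dual coordinate (expectation parameter) for Bernoulli:
mu = 1/(1+exp(-eta)).
eta = -2.58.
exp(-eta) = exp(2.58) = 13.197138.
mu = 1/(1+13.197138) = 0.0704

0.0704


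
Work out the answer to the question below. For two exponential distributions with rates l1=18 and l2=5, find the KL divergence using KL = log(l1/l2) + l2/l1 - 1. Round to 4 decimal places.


KL divergence for exponential family:
KL = log(l1/l2) + l2/l1 - 1.
log(18/5) = 1.280934.
5/18 = 0.277778.
KL = 1.280934 + 0.277778 - 1 = 0.5587

0.5587


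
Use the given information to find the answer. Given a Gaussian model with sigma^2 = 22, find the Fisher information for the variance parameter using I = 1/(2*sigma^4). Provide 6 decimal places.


Fisher information for variance: I(sigma^2) = 1/(2*sigma^4).
sigma^2 = 22, so sigma^4 = 484.
I = 1/(2*484) = 1/968 = 0.001033

0.001033


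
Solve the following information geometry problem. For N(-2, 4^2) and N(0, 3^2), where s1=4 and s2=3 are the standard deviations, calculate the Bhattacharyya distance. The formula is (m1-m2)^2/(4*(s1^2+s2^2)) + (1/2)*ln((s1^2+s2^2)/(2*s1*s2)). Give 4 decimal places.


Bhattacharyya distance between two Gaussians:
DB = (m1-m2)^2/(4*(s1^2+s2^2)) + (1/2)*ln((s1^2+s2^2)/(2*s1*s2)).
(m1-m2)^2 = (-2)^2 = 4.
s1^2+s2^2 = 16 + 9 = 25.
term1 = 4/100 = 0.04.
term2 = 0.5*ln(25/24.0) = 0.020411.
DB = 0.04 + 0.020411 = 0.0604

0.0604


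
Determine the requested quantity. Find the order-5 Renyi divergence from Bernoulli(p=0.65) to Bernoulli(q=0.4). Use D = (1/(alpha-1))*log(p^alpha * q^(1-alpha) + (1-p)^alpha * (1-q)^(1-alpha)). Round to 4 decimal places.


Renyi divergence of order alpha between Bernoulli distributions:
D = (1/(alpha-1))*log(p^alpha * q^(1-alpha) + (1-p)^alpha * (1-q)^(1-alpha)).
alpha = 5, p = 0.65, q = 0.4.
p^alpha * q^(1-alpha) = 0.65^5 * 0.4^-4 = 4.532385.
(1-p)^alpha * (1-q)^(1-alpha) = 0.35^5 * 0.6^-4 = 0.040526.
sum = 4.532385 + 0.040526 = 4.572911.
D = (1/4)*log(4.572911) = 0.3800

0.3800


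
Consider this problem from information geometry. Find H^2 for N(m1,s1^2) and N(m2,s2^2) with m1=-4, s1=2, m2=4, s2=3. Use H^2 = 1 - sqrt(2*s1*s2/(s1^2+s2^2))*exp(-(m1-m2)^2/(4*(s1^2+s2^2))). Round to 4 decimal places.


Squared Hellinger distance for Gaussians:
H^2 = 1 - sqrt(2*s1*s2/(s1^2+s2^2)) * exp(-(m1-m2)^2/(4*(s1^2+s2^2))).
s1^2 = 4, s2^2 = 9, s1^2+s2^2 = 13.
sqrt(2*2*3/(13)) = 0.960769.
(m1-m2)^2 = (-8)^2 = 64.
exp(-64/(4*13)) = exp(-1.230769) = 0.292068.
H^2 = 1 - 0.960769*0.292068 = 0.7194

0.7194


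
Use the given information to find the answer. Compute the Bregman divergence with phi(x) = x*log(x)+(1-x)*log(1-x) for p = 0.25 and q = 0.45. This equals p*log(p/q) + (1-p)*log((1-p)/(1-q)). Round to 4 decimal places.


Bregman divergence with negative entropy generator:
D = p*log(p/q) + (1-p)*log((1-p)/(1-q)).
p = 0.25, q = 0.45.
p*log(p/q) = 0.25*log(0.25/0.45) = -0.146947.
(1-p)*log((1-p)/(1-q)) = 0.75*log(0.75/0.55) = 0.232616.
D = -0.146947 + 0.232616 = 0.0857

0.0857


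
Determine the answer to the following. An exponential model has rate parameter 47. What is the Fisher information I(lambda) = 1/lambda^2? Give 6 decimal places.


Fisher information for exponential: I(lambda) = 1/lambda^2.
lambda = 47, lambda^2 = 2209.
I = 1/2209 = 0.000453

0.000453


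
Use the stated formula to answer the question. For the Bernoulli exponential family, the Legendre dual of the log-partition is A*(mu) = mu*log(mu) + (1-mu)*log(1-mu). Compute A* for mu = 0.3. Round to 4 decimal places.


Legendre transform for Bernoulli:
A*(mu) = mu*log(mu) + (1-mu)*log(1-mu).
mu = 0.3, 1-mu = 0.7.
mu*log(mu) = 0.3*log(0.3) = -0.361192.
(1-mu)*log(1-mu) = 0.7*log(0.7) = -0.249672.
A* = -0.361192 + -0.249672 = -0.6109

-0.6109


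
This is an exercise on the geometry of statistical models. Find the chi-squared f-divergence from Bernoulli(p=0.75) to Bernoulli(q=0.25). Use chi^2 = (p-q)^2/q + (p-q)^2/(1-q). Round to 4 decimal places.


Chi-squared divergence between Bernoulli distributions:
chi^2 = (p-q)^2/q + (p-q)^2/(1-q).
p = 0.75, q = 0.25, p-q = 0.5.
(p-q)^2 = 0.25.
term1 = 0.25/0.25 = 1.0.
term2 = 0.25/0.75 = 0.333333.
chi^2 = 1.0 + 0.333333 = 1.3333

1.3333


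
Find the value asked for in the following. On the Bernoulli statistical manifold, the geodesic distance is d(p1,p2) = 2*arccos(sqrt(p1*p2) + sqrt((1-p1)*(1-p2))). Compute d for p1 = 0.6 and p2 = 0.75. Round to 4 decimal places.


Geodesic distance on Bernoulli manifold:
d(p1,p2) = 2*arccos(sqrt(p1*p2) + sqrt((1-p1)*(1-p2))).
sqrt(p1*p2) = sqrt(0.6*0.75) = 0.67082.
sqrt((1-p1)*(1-p2)) = sqrt(0.4*0.25) = 0.316228.
arg = 0.67082 + 0.316228 = 0.987048.
d = 2*arccos(0.987048) = 0.3222

0.3222


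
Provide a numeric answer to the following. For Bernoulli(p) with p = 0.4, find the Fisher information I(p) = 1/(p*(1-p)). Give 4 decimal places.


For Bernoulli(p), Fisher information is I(p) = 1/(p*(1-p)).
p = 0.4, 1-p = 0.6.
p*(1-p) = 0.24.
I(p) = 1/0.24 = 4.1667

4.1667
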